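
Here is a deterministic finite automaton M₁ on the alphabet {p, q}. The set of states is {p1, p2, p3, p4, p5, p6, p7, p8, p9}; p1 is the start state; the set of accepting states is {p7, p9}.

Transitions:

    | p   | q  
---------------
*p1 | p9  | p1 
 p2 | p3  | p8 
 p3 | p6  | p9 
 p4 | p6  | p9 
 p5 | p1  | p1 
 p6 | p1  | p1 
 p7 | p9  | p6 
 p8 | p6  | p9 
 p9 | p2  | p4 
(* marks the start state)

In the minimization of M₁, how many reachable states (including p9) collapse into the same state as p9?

States {p5,p7} cannot be reached from the start state, so discard them.
P0 = {p9} | {p1,p2,p3,p4,p6,p8}.
On input p, block {p1,p2,p3,p4,p6,p8} splits into {p2,p3,p4,p6,p8} and {p1}.
On input p, block {p2,p3,p4,p6,p8} splits into {p2,p3,p4,p8} and {p6}.
Split {p2,p3,p4,p8} by δ(·,p) → {p3,p4,p8} and {p2}.
The partition is now stable with 5 blocks: {p9} | {p3,p4,p8} | {p1} | {p6} | {p2}.
The equivalence class containing p9 is {p9}, of size 1.

1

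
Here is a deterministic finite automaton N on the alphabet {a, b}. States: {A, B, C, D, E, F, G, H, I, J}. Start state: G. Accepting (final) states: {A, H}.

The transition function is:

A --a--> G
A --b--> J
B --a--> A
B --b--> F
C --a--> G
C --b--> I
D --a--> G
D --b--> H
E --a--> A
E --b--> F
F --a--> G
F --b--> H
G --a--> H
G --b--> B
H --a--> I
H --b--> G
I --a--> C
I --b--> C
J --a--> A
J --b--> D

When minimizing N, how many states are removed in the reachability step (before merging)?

No path from G leads to E; the other 9 states are all reachable.

1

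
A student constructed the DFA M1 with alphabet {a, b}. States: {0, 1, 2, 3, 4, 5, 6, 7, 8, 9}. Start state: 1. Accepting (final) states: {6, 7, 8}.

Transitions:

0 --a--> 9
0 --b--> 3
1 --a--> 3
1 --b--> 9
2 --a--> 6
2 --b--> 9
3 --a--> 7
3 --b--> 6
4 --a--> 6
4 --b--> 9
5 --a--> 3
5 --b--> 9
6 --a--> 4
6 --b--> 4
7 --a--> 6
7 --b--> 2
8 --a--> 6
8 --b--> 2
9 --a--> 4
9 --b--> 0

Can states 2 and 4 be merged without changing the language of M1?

First remove the unreachable states {5,8}; 8 states remain.
Start with accepting vs non-accepting: {6,7} | {0,1,2,3,4,9}.
Split {6,7} by δ(·,a) → {6} and {7}.
Split {0,1,2,3,4,9} by δ(·,a) → {0,1,9} and {2,4} and {3}.
Refine {0,1,9} on symbol a: members go to different blocks, giving {0} and {1} and {9}.
Stable partition: {6} | {0} | {7} | {2,4} | {3} | {1} | {9} — 7 equivalence classes.
2 and 4 lie in the same block of the stable partition, so they are equivalent — no string distinguishes them.

Yes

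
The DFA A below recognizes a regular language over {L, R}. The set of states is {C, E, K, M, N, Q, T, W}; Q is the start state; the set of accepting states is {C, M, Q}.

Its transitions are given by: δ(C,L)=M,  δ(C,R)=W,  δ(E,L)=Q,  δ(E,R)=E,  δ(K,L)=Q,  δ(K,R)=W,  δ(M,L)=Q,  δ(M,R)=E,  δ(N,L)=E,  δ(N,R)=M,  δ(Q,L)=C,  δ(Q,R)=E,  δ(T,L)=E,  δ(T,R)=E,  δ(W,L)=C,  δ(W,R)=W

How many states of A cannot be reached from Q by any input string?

No path from Q leads to K, N, T; the other 5 states are all reachable.

3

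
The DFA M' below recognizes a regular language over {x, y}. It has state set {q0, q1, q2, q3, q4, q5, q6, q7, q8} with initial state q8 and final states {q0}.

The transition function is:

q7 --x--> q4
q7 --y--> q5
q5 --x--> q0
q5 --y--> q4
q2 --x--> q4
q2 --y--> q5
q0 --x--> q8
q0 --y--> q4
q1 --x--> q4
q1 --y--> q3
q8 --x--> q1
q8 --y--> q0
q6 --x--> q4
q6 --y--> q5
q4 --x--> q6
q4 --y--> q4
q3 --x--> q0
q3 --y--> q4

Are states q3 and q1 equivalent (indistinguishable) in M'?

States {q2,q7} cannot be reached from the start state, so discard them.
P0 = {q0} | {q1,q3,q4,q5,q6,q8}.
On input x, block {q1,q3,q4,q5,q6,q8} splits into {q1,q4,q6,q8} and {q3,q5}.
On input y, block {q1,q4,q6,q8} splits into {q1,q6} and {q4} and {q8}.
The partition is now stable with 5 blocks: {q0} | {q1,q6} | {q3,q5} | {q4} | {q8}.
q3 and q1 end up in different blocks, so they are distinguishable. For instance, the string 'x' is accepted from only q3.

No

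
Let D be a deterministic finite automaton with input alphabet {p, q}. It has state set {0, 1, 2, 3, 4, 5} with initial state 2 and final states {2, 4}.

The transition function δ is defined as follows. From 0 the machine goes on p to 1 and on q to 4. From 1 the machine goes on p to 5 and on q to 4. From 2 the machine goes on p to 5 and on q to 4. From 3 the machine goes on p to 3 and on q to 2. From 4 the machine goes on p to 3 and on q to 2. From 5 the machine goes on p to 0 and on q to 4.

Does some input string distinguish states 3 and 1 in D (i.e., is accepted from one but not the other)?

No

All states are reachable from the start state.
Start with accepting vs non-accepting: {2,4} | {0,1,3,5}.
The partition is now stable with 2 blocks: {2,4} | {0,1,3,5}.
3 and 1 lie in the same block of the stable partition, so they are equivalent — no string distinguishes them.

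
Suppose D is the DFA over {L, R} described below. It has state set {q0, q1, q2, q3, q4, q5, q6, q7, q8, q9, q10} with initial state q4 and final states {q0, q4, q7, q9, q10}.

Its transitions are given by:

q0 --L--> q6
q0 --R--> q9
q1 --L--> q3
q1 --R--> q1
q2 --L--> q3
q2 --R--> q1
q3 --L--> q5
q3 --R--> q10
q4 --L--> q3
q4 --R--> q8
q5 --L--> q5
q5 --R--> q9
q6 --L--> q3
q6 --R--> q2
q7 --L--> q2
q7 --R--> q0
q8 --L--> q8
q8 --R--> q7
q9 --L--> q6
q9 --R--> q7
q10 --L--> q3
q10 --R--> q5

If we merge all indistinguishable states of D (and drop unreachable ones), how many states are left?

Every state is reachable, so we keep all 11.
Start with accepting vs non-accepting: {q0,q4,q7,q9,q10} | {q1,q2,q3,q5,q6,q8}.
Split {q0,q4,q7,q9,q10} by δ(·,R) → {q0,q7,q9} and {q4,q10}.
Refine {q1,q2,q3,q5,q6,q8} on symbol R: members go to different blocks, giving {q1,q2,q6} and {q5,q8} and {q3}.
The partition is now stable with 5 blocks: {q0,q7,q9} | {q1,q2,q6} | {q4,q10} | {q5,q8} | {q3}.

5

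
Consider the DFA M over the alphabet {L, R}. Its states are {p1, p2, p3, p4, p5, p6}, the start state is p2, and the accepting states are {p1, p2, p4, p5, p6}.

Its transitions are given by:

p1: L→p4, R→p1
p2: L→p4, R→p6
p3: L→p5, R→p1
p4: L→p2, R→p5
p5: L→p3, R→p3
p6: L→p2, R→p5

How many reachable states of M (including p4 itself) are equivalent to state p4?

Start with accepting vs non-accepting: {p1,p2,p4,p5,p6} | {p3}.
Refine {p1,p2,p4,p5,p6} on symbol L: members go to different blocks, giving {p1,p2,p4,p6} and {p5}.
On input R, block {p1,p2,p4,p6} splits into {p1,p2} and {p4,p6}.
Refine {p1,p2} on symbol R: members go to different blocks, giving {p1} and {p2}.
No further refinement is possible. Final partition (5 blocks): {p1} | {p3} | {p5} | {p4,p6} | {p2}.
State p4 belongs to the block {p4,p6}, which has 2 states.

2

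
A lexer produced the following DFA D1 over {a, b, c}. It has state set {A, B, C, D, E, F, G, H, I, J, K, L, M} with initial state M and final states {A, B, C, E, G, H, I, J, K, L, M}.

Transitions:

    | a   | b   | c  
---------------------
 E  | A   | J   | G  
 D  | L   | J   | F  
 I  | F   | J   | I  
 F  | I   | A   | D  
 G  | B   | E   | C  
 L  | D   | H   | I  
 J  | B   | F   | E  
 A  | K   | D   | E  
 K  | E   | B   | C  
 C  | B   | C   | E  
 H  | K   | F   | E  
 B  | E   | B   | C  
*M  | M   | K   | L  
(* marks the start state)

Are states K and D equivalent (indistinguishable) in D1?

No

Every state is reachable, so we keep all 13.
P0 = {A,B,C,E,G,H,I,J,K,L,M} | {D,F}.
Split {A,B,C,E,G,H,I,J,K,L,M} by δ(·,a) → {A,B,C,E,G,H,J,K,M} and {I,L}.
On input b, block {A,B,C,E,G,H,J,K,M} splits into {B,C,E,G,K,M} and {A,H,J}.
Split {B,C,E,G,K,M} by δ(·,a) → {B,C,G,K,M} and {E}.
On input a, block {B,C,G,K,M} splits into {C,G,M} and {B,K}.
Split {C,G,M} by δ(·,a) → {C,G} and {M}.
On input b, block {C,G} splits into {C} and {G}.
The partition is now stable with 8 blocks: {C} | {D,F} | {I,L} | {A,H,J} | {E} | {B,K} | {M} | {G}.
K and D end up in different blocks, so they are distinguishable. For instance, the string 'ε' is accepted from only K.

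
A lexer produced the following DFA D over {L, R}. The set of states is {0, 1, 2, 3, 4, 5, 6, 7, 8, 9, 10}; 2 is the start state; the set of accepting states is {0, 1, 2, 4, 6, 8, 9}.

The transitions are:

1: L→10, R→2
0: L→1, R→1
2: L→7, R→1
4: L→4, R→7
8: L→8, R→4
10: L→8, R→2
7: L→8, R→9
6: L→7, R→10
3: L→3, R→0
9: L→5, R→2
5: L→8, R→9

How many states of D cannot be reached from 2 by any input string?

BFS from 2 reaches {1, 2, 4, 5, 7, 8, 9, 10}; the 3 state(s) 0, 3, 6 are never visited.

3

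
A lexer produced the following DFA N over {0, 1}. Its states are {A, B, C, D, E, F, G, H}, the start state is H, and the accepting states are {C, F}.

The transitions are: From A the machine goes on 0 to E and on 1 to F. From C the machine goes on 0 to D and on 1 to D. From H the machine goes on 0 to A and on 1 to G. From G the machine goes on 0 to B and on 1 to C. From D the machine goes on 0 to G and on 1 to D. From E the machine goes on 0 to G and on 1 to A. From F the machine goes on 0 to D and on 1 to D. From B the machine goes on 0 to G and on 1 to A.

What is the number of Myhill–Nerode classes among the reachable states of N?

4

All states are reachable from the start state.
Start with accepting vs non-accepting: {C,F} | {A,B,D,E,G,H}.
Split {A,B,D,E,G,H} by δ(·,1) → {B,D,E,H} and {A,G}.
On input 1, block {B,D,E,H} splits into {B,E,H} and {D}.
The partition is now stable with 4 blocks: {C,F} | {B,E,H} | {A,G} | {D}.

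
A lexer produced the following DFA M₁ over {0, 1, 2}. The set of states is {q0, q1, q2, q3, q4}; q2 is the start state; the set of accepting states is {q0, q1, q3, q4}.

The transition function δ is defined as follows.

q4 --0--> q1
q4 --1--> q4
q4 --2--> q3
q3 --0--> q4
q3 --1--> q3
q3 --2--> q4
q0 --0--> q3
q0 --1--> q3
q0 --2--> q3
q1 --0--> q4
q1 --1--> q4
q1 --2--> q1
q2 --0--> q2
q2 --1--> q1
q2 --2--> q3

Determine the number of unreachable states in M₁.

No path from q2 leads to q0; the other 4 states are all reachable.

1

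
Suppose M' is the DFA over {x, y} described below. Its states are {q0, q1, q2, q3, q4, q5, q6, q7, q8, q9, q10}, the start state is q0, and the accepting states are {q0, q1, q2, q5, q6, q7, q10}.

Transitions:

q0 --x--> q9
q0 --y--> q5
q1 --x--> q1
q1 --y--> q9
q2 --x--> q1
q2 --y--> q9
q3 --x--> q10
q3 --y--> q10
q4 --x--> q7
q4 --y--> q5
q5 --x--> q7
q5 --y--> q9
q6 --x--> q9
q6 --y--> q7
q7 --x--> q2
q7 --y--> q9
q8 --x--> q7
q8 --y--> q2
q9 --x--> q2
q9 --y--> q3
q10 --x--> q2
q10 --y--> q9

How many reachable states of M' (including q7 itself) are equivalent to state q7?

States {q4,q6,q8} cannot be reached from the start state, so discard them.
Initial partition by acceptance: {q0,q1,q2,q5,q7,q10} | {q3,q9}.
Refine {q0,q1,q2,q5,q7,q10} on symbol x: members go to different blocks, giving {q1,q2,q5,q7,q10} and {q0}.
On input y, block {q3,q9} splits into {q3} and {q9}.
The partition is now stable with 4 blocks: {q1,q2,q5,q7,q10} | {q3} | {q0} | {q9}.
State q7 belongs to the block {q1,q2,q5,q7,q10}, which has 5 states.

5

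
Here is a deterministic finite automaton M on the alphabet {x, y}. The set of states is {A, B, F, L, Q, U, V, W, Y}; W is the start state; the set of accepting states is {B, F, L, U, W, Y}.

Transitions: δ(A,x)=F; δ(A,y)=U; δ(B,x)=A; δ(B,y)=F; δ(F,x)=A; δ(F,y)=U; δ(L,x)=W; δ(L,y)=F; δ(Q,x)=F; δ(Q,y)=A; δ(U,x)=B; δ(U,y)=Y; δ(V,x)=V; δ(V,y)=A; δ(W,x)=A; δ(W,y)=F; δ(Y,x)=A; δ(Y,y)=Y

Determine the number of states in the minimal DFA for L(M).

Reachable states from the start: {A,B,F,U,W,Y}. Unreachable: {L,Q,V} — drop them.
Initial partition by acceptance: {B,F,U,W,Y} | {A}.
Split {B,F,U,W,Y} by δ(·,x) → {B,F,W,Y} and {U}.
Refine {B,F,W,Y} on symbol y: members go to different blocks, giving {B,W,Y} and {F}.
Refine {B,W,Y} on symbol y: members go to different blocks, giving {B,W} and {Y}.
Stable partition: {B,W} | {A} | {U} | {F} | {Y} — 5 equivalence classes.

5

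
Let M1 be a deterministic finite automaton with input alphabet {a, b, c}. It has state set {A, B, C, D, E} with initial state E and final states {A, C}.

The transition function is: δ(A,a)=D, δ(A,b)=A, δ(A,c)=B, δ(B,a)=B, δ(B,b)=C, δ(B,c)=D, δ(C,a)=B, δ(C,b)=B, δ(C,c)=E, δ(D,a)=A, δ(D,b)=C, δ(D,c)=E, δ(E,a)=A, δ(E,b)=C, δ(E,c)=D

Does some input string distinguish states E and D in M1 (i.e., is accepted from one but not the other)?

No

All states are reachable from the start state.
Initial partition by acceptance: {A,C} | {B,D,E}.
On input b, block {A,C} splits into {A} and {C}.
Refine {B,D,E} on symbol a: members go to different blocks, giving {D,E} and {B}.
No further refinement is possible. Final partition (4 blocks): {A} | {D,E} | {C} | {B}.
E and D lie in the same block of the stable partition, so they are equivalent — no string distinguishes them.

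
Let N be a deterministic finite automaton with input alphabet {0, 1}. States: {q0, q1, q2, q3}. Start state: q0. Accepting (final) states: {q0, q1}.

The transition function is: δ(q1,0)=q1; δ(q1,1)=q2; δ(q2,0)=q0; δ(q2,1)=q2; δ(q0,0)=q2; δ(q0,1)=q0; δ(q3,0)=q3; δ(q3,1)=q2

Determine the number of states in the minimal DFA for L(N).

First remove the unreachable states {q1,q3}; 2 states remain.
Start with accepting vs non-accepting: {q0} | {q2}.
No further refinement is possible. Final partition (2 blocks): {q0} | {q2}.

2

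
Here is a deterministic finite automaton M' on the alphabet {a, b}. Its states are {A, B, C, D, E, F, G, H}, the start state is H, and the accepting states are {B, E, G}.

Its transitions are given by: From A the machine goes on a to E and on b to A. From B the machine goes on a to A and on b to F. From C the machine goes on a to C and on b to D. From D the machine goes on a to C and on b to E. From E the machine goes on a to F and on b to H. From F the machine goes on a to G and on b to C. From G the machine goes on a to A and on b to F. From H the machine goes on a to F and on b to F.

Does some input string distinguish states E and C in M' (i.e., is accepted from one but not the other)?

Reachable states from the start: {A,C,D,E,F,G,H}. Unreachable: {B} — drop them.
Initial partition by acceptance: {E,G} | {A,C,D,F,H}.
Split {A,C,D,F,H} by δ(·,a) → {C,D,H} and {A,F}.
On input b, block {E,G} splits into {E} and {G}.
Refine {C,D,H} on symbol a: members go to different blocks, giving {C,D} and {H}.
Split {C,D} by δ(·,b) → {C} and {D}.
On input a, block {A,F} splits into {A} and {F}.
Stable partition: {E} | {C} | {A} | {G} | {H} | {D} | {F} — 7 equivalence classes.
E and C end up in different blocks, so they are distinguishable. For instance, the string 'ε' is accepted from only E.

Yes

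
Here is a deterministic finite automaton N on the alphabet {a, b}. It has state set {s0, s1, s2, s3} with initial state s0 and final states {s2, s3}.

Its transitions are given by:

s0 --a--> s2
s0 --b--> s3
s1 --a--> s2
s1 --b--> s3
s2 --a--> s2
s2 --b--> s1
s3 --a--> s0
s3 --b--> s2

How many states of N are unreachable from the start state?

0

A breadth-first search from the start state visits every state.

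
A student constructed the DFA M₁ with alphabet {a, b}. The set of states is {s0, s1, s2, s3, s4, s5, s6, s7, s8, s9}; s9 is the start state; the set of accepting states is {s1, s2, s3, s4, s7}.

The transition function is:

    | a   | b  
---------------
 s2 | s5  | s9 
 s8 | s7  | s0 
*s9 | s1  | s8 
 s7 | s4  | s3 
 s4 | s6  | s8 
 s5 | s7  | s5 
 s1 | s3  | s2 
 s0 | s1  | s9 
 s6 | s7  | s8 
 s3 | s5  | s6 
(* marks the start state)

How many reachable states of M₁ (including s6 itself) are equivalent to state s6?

5

P0 = {s1,s2,s3,s4,s7} | {s0,s5,s6,s8,s9}.
Split {s1,s2,s3,s4,s7} by δ(·,a) → {s2,s3,s4} and {s1,s7}.
No further refinement is possible. Final partition (3 blocks): {s2,s3,s4} | {s0,s5,s6,s8,s9} | {s1,s7}.
State s6 belongs to the block {s0,s5,s6,s8,s9}, which has 5 states.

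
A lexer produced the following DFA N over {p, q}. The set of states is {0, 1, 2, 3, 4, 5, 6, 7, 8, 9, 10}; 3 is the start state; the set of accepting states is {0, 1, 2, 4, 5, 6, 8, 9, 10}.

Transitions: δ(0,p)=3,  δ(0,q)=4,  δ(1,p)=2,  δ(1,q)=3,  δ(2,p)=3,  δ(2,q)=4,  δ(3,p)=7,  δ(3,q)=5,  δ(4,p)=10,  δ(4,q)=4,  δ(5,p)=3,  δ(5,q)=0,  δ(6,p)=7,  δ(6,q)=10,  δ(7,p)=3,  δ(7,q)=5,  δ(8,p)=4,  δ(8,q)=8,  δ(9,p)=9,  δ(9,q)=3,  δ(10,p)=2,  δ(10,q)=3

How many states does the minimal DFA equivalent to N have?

5

Reachable states from the start: {0,2,3,4,5,7,10}. Unreachable: {1,6,8,9} — drop them.
P0 = {0,2,4,5,10} | {3,7}.
Refine {0,2,4,5,10} on symbol p: members go to different blocks, giving {0,2,5} and {4,10}.
Split {0,2,5} by δ(·,q) → {0,2} and {5}.
Refine {4,10} on symbol p: members go to different blocks, giving {4} and {10}.
The partition is now stable with 5 blocks: {0,2} | {3,7} | {4} | {5} | {10}.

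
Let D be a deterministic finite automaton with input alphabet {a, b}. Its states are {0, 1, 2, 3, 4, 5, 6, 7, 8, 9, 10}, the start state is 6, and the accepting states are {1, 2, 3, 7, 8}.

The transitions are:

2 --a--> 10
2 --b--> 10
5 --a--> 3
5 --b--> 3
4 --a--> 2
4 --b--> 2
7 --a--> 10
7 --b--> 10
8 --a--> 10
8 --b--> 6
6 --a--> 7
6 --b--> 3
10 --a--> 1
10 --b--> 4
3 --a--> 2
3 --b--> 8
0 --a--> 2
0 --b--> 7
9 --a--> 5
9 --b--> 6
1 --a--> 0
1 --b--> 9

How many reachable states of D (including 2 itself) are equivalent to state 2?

2

Every state is reachable, so we keep all 11.
P0 = {1,2,3,7,8} | {0,4,5,6,9,10}.
Split {1,2,3,7,8} by δ(·,a) → {1,2,7,8} and {3}.
Split {0,4,5,6,9,10} by δ(·,a) → {0,4,6,10} and {5} and {9}.
On input b, block {1,2,7,8} splits into {2,7,8} and {1}.
Split {0,4,6,10} by δ(·,a) → {0,4,6} and {10}.
On input b, block {2,7,8} splits into {2,7} and {8}.
Refine {0,4,6} on symbol b: members go to different blocks, giving {0,4} and {6}.
The partition is now stable with 9 blocks: {2,7} | {0,4} | {3} | {5} | {9} | {1} | {10} | {8} | {6}.
The equivalence class containing 2 is {2,7}, of size 2.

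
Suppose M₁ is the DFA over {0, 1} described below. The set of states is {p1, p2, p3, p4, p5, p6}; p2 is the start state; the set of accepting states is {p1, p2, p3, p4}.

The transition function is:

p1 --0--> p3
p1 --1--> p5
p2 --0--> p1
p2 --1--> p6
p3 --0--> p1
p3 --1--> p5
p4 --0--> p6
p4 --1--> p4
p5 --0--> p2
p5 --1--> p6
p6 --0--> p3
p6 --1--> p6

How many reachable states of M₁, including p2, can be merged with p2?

3

States {p4} cannot be reached from the start state, so discard them.
Initial partition by acceptance: {p1,p2,p3} | {p5,p6}.
The partition is now stable with 2 blocks: {p1,p2,p3} | {p5,p6}.
The equivalence class containing p2 is {p1,p2,p3}, of size 3.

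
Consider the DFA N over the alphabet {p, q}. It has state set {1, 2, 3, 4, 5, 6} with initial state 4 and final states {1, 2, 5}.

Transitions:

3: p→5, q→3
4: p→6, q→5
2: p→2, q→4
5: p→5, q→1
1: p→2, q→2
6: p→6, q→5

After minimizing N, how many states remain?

First remove the unreachable states {3}; 5 states remain.
Initial partition by acceptance: {1,2,5} | {4,6}.
On input q, block {1,2,5} splits into {1,5} and {2}.
Refine {1,5} on symbol p: members go to different blocks, giving {1} and {5}.
Stable partition: {1} | {4,6} | {2} | {5} — 4 equivalence classes.

4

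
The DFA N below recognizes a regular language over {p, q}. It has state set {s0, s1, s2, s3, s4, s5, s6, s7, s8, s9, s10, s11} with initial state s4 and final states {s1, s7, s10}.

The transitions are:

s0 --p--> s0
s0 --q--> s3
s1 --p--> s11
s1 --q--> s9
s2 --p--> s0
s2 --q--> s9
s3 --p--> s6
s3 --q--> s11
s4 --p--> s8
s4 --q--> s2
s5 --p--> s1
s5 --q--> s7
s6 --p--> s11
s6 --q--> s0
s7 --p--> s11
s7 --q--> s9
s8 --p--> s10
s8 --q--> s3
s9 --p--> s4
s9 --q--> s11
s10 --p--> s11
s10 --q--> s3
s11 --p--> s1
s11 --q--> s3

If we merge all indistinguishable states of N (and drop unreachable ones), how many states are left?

5

States {s5,s7} cannot be reached from the start state, so discard them.
Initial partition by acceptance: {s1,s10} | {s0,s2,s3,s4,s6,s8,s9,s11}.
Refine {s0,s2,s3,s4,s6,s8,s9,s11} on symbol p: members go to different blocks, giving {s0,s2,s3,s4,s6,s9} and {s8,s11}.
On input p, block {s0,s2,s3,s4,s6,s9} splits into {s0,s2,s3,s9} and {s4,s6}.
Refine {s0,s2,s3,s9} on symbol p: members go to different blocks, giving {s0,s2} and {s3,s9}.
The partition is now stable with 5 blocks: {s1,s10} | {s0,s2} | {s8,s11} | {s4,s6} | {s3,s9}.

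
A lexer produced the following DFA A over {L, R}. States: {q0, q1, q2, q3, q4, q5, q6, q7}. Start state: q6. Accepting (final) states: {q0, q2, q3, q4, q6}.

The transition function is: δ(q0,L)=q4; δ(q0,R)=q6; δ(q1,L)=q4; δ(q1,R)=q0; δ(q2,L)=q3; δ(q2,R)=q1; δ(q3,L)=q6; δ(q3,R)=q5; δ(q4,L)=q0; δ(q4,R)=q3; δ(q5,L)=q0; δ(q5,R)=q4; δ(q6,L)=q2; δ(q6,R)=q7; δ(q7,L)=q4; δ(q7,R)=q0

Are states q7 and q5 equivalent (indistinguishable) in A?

Yes

P0 = {q0,q2,q3,q4,q6} | {q1,q5,q7}.
On input R, block {q0,q2,q3,q4,q6} splits into {q2,q3,q6} and {q0,q4}.
Stable partition: {q2,q3,q6} | {q1,q5,q7} | {q0,q4} — 3 equivalence classes.
q7 and q5 lie in the same block of the stable partition, so they are equivalent — no string distinguishes them.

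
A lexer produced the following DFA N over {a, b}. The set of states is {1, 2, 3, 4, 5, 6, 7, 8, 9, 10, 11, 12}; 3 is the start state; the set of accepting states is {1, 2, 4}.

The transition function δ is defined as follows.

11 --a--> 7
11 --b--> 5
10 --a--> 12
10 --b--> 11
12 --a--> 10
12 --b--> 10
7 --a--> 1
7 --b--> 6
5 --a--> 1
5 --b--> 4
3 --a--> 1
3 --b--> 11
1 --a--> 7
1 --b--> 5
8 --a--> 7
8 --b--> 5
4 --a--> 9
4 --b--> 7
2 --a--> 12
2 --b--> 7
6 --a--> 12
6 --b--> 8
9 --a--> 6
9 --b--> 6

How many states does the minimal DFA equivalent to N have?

8

First remove the unreachable states {2}; 11 states remain.
Start with accepting vs non-accepting: {1,4} | {3,5,6,7,8,9,10,11,12}.
Refine {3,5,6,7,8,9,10,11,12} on symbol a: members go to different blocks, giving {6,8,9,10,11,12} and {3,5,7}.
On input a, block {1,4} splits into {1} and {4}.
Refine {6,8,9,10,11,12} on symbol a: members go to different blocks, giving {6,9,10,12} and {8,11}.
Split {6,9,10,12} by δ(·,b) → {6,10} and {9,12}.
On input b, block {3,5,7} splits into {3} and {5} and {7}.
Stable partition: {1} | {6,10} | {3} | {4} | {8,11} | {9,12} | {5} | {7} — 8 equivalence classes.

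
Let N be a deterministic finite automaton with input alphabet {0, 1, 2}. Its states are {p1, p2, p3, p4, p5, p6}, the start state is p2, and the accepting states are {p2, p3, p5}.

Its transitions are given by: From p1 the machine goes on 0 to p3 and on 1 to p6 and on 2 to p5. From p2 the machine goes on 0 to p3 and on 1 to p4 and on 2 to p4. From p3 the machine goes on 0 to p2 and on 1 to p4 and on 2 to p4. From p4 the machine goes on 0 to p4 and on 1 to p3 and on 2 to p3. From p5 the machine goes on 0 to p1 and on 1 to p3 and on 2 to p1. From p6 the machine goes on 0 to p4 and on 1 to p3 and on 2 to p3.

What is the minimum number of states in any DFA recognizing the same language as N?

2

First remove the unreachable states {p1,p5,p6}; 3 states remain.
Start with accepting vs non-accepting: {p2,p3} | {p4}.
No further refinement is possible. Final partition (2 blocks): {p2,p3} | {p4}.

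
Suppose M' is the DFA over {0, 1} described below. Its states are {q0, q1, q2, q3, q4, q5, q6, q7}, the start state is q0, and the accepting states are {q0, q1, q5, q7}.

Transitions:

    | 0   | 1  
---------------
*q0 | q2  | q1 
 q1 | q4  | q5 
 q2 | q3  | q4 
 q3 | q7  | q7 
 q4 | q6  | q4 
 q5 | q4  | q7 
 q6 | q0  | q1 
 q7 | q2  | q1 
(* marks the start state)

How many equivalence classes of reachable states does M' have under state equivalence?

Initial partition by acceptance: {q0,q1,q5,q7} | {q2,q3,q4,q6}.
Refine {q2,q3,q4,q6} on symbol 0: members go to different blocks, giving {q2,q4} and {q3,q6}.
No further refinement is possible. Final partition (3 blocks): {q0,q1,q5,q7} | {q2,q4} | {q3,q6}.

3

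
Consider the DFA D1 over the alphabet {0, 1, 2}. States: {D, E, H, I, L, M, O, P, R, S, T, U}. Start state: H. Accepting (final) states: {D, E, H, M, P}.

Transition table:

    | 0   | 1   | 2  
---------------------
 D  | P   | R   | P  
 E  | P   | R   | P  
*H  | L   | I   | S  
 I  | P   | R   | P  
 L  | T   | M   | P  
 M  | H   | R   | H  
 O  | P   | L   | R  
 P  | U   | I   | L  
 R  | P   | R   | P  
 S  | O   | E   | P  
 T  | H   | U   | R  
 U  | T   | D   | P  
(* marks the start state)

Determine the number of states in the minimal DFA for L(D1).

5

Start with accepting vs non-accepting: {D,E,H,M,P} | {I,L,O,R,S,T,U}.
On input 0, block {D,E,H,M,P} splits into {D,E,M} and {H,P}.
Split {I,L,O,R,S,T,U} by δ(·,0) → {I,O,R,T} and {L,S,U}.
Split {I,O,R,T} by δ(·,1) → {O,T} and {I,R}.
The partition is now stable with 5 blocks: {D,E,M} | {O,T} | {H,P} | {L,S,U} | {I,R}.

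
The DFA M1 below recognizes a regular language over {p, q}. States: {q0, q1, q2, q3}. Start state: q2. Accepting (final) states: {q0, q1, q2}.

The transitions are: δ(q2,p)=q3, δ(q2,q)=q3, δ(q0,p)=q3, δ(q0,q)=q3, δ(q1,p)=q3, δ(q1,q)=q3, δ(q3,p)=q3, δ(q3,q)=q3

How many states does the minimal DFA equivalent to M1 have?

2

States {q0,q1} cannot be reached from the start state, so discard them.
Start with accepting vs non-accepting: {q2} | {q3}.
The partition is now stable with 2 blocks: {q2} | {q3}.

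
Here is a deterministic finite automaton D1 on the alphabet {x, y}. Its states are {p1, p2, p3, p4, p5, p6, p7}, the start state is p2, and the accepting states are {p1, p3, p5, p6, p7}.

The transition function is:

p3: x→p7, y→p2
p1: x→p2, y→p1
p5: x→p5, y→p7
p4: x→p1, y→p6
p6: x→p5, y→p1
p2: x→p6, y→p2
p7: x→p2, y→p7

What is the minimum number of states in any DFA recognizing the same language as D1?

Reachable states from the start: {p1,p2,p5,p6,p7}. Unreachable: {p3,p4} — drop them.
Initial partition by acceptance: {p1,p5,p6,p7} | {p2}.
Refine {p1,p5,p6,p7} on symbol x: members go to different blocks, giving {p1,p7} and {p5,p6}.
Stable partition: {p1,p7} | {p2} | {p5,p6} — 3 equivalence classes.

3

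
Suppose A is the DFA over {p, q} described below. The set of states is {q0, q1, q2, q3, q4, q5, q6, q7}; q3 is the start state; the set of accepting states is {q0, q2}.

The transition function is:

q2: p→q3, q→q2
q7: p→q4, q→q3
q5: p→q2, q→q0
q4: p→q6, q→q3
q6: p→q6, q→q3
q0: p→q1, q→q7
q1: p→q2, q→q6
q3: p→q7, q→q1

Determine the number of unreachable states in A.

BFS from q3 reaches {q1, q2, q3, q4, q6, q7}; the 2 state(s) q0, q5 are never visited.

2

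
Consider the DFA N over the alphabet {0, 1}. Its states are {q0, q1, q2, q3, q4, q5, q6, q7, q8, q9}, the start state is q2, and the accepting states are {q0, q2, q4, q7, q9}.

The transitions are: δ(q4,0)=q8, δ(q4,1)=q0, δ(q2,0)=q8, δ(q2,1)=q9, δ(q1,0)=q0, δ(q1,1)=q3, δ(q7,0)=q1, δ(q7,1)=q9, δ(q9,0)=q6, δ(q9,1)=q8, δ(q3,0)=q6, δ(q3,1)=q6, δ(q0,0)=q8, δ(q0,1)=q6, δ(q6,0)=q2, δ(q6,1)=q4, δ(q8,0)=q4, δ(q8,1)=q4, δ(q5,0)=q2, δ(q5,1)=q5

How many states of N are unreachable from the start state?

BFS from q2 reaches {q0, q2, q4, q6, q8, q9}; the 4 state(s) q1, q3, q5, q7 are never visited.

4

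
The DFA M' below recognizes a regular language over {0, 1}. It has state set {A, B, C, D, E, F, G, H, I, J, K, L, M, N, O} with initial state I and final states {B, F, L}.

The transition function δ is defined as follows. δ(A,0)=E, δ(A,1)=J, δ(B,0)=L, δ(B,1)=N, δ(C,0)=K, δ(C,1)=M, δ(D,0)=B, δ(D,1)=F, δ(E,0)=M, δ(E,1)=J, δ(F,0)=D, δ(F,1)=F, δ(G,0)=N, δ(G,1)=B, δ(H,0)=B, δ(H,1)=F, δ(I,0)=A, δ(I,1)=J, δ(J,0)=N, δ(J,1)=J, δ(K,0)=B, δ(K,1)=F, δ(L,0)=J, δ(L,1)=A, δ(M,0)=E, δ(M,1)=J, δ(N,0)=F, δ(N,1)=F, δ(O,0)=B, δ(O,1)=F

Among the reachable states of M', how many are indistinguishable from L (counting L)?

States {C,G,H,K,O} cannot be reached from the start state, so discard them.
Start with accepting vs non-accepting: {B,F,L} | {A,D,E,I,J,M,N}.
On input 0, block {B,F,L} splits into {F,L} and {B}.
Split {F,L} by δ(·,1) → {F} and {L}.
On input 0, block {A,D,E,I,J,M,N} splits into {A,E,I,J,M} and {D} and {N}.
On input 0, block {A,E,I,J,M} splits into {A,E,I,M} and {J}.
No further refinement is possible. Final partition (7 blocks): {F} | {A,E,I,M} | {B} | {L} | {D} | {N} | {J}.
The equivalence class containing L is {L}, of size 1.

1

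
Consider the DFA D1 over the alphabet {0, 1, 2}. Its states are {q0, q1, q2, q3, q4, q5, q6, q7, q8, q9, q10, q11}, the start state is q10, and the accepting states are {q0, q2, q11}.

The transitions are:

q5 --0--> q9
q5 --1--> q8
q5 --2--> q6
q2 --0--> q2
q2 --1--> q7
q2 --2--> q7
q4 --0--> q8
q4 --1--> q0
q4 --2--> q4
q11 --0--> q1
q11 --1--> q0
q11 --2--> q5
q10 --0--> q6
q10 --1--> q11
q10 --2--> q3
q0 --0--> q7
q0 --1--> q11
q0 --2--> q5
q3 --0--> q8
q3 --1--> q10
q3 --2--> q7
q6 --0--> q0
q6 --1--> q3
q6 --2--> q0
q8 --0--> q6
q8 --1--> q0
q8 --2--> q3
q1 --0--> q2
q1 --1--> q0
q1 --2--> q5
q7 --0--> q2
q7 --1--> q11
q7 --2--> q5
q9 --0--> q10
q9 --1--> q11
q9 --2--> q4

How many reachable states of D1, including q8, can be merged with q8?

All states are reachable from the start state.
Initial partition by acceptance: {q0,q2,q11} | {q1,q3,q4,q5,q6,q7,q8,q9,q10}.
Split {q0,q2,q11} by δ(·,0) → {q0,q11} and {q2}.
Split {q1,q3,q4,q5,q6,q7,q8,q9,q10} by δ(·,0) → {q3,q4,q5,q8,q9,q10} and {q1,q7} and {q6}.
Refine {q3,q4,q5,q8,q9,q10} on symbol 0: members go to different blocks, giving {q3,q4,q5,q9} and {q8,q10}.
Refine {q3,q4,q5,q9} on symbol 0: members go to different blocks, giving {q3,q4,q9} and {q5}.
On input 1, block {q3,q4,q9} splits into {q4,q9} and {q3}.
Stable partition: {q0,q11} | {q4,q9} | {q2} | {q1,q7} | {q6} | {q8,q10} | {q5} | {q3} — 8 equivalence classes.
The equivalence class containing q8 is {q8,q10}, of size 2.

2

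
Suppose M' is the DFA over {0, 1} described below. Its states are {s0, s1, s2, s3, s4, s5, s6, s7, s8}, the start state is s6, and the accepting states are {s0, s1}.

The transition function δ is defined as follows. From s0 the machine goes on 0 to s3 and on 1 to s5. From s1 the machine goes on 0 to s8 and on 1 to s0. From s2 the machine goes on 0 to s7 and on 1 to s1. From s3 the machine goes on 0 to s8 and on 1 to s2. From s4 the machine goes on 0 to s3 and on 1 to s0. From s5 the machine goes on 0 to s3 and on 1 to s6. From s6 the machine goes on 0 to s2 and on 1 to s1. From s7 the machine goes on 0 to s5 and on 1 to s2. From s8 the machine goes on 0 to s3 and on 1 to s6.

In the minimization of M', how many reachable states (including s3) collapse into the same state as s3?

2

First remove the unreachable states {s4}; 8 states remain.
P0 = {s0,s1} | {s2,s3,s5,s6,s7,s8}.
On input 1, block {s0,s1} splits into {s0} and {s1}.
On input 1, block {s2,s3,s5,s6,s7,s8} splits into {s3,s5,s7,s8} and {s2,s6}.
Split {s2,s6} by δ(·,0) → {s2} and {s6}.
Split {s3,s5,s7,s8} by δ(·,1) → {s3,s7} and {s5,s8}.
The partition is now stable with 6 blocks: {s0} | {s3,s7} | {s1} | {s2} | {s6} | {s5,s8}.
State s3 belongs to the block {s3,s7}, which has 2 states.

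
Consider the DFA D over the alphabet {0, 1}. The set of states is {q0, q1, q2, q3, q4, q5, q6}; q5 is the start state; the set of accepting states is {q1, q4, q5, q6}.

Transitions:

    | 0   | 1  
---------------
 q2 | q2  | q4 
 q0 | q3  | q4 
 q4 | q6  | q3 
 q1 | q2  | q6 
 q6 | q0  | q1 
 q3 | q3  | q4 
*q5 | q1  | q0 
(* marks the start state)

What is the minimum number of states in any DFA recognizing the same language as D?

3

Initial partition by acceptance: {q1,q4,q5,q6} | {q0,q2,q3}.
Refine {q1,q4,q5,q6} on symbol 0: members go to different blocks, giving {q1,q6} and {q4,q5}.
The partition is now stable with 3 blocks: {q1,q6} | {q0,q2,q3} | {q4,q5}.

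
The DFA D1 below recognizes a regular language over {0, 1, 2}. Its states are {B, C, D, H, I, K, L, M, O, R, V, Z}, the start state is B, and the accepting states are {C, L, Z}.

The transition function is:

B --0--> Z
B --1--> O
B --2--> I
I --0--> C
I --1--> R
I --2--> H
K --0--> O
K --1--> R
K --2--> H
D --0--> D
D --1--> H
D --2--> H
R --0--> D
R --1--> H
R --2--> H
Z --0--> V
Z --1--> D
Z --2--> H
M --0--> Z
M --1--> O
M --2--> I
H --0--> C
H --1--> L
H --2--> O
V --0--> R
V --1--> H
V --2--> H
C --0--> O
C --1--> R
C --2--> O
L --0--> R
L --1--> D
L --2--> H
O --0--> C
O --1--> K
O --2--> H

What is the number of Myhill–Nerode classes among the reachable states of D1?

8

States {M} cannot be reached from the start state, so discard them.
Initial partition by acceptance: {C,L,Z} | {B,D,H,I,K,O,R,V}.
On input 0, block {B,D,H,I,K,O,R,V} splits into {D,K,R,V} and {B,H,I,O}.
On input 0, block {C,L,Z} splits into {L,Z} and {C}.
Refine {D,K,R,V} on symbol 0: members go to different blocks, giving {D,R,V} and {K}.
Split {B,H,I,O} by δ(·,0) → {H,I,O} and {B}.
Refine {H,I,O} on symbol 1: members go to different blocks, giving {H} and {O} and {I}.
The partition is now stable with 8 blocks: {L,Z} | {D,R,V} | {H} | {C} | {K} | {B} | {O} | {I}.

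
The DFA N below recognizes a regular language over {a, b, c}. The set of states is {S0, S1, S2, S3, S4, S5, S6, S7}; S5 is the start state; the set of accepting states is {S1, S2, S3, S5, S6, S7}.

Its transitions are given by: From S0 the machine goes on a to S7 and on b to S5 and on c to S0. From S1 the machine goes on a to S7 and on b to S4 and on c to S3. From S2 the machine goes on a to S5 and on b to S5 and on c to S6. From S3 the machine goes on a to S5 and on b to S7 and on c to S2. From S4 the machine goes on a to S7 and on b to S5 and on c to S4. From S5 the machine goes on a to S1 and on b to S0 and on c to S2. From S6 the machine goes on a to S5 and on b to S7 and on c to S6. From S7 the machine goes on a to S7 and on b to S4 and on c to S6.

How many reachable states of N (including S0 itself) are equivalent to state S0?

Every state is reachable, so we keep all 8.
Initial partition by acceptance: {S1,S2,S3,S5,S6,S7} | {S0,S4}.
Refine {S1,S2,S3,S5,S6,S7} on symbol b: members go to different blocks, giving {S1,S5,S7} and {S2,S3,S6}.
Stable partition: {S1,S5,S7} | {S0,S4} | {S2,S3,S6} — 3 equivalence classes.
The equivalence class containing S0 is {S0,S4}, of size 2.

2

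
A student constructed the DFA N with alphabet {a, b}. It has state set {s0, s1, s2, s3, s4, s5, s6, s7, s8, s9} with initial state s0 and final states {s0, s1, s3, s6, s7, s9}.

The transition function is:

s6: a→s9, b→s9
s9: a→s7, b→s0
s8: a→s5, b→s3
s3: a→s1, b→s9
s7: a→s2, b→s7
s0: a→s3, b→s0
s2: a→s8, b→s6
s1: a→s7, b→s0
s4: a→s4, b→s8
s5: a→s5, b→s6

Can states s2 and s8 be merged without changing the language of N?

Yes

Reachable states from the start: {s0,s1,s2,s3,s5,s6,s7,s8,s9}. Unreachable: {s4} — drop them.
Start with accepting vs non-accepting: {s0,s1,s3,s6,s7,s9} | {s2,s5,s8}.
Refine {s0,s1,s3,s6,s7,s9} on symbol a: members go to different blocks, giving {s0,s1,s3,s6,s9} and {s7}.
On input a, block {s0,s1,s3,s6,s9} splits into {s0,s3,s6} and {s1,s9}.
Split {s0,s3,s6} by δ(·,a) → {s3,s6} and {s0}.
Stable partition: {s3,s6} | {s2,s5,s8} | {s7} | {s1,s9} | {s0} — 5 equivalence classes.
s2 and s8 lie in the same block of the stable partition, so they are equivalent — no string distinguishes them.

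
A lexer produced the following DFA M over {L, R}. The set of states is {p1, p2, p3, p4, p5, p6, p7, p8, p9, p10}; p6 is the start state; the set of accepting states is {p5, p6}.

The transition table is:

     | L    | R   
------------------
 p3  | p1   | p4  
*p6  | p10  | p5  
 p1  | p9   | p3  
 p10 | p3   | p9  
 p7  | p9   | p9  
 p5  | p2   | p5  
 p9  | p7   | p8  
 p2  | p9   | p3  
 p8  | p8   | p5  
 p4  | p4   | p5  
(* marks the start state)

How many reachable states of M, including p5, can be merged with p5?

2

Start with accepting vs non-accepting: {p5,p6} | {p1,p2,p3,p4,p7,p8,p9,p10}.
On input R, block {p1,p2,p3,p4,p7,p8,p9,p10} splits into {p1,p2,p3,p7,p9,p10} and {p4,p8}.
Split {p1,p2,p3,p7,p9,p10} by δ(·,R) → {p1,p2,p7,p10} and {p3,p9}.
Stable partition: {p5,p6} | {p1,p2,p7,p10} | {p4,p8} | {p3,p9} — 4 equivalence classes.
The equivalence class containing p5 is {p5,p6}, of size 2.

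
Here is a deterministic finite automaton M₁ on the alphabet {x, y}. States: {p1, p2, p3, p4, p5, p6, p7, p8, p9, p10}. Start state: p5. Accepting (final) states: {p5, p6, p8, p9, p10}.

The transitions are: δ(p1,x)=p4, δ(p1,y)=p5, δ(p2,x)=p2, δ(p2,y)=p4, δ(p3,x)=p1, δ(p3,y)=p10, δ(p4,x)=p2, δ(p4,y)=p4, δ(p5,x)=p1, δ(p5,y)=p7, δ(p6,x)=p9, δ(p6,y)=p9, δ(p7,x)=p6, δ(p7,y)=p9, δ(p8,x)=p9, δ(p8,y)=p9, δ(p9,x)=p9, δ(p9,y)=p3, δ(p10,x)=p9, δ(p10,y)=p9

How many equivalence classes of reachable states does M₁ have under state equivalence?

7

Reachable states from the start: {p1,p2,p3,p4,p5,p6,p7,p9,p10}. Unreachable: {p8} — drop them.
P0 = {p5,p6,p9,p10} | {p1,p2,p3,p4,p7}.
Split {p5,p6,p9,p10} by δ(·,x) → {p6,p9,p10} and {p5}.
On input y, block {p6,p9,p10} splits into {p6,p10} and {p9}.
On input x, block {p1,p2,p3,p4,p7} splits into {p1,p2,p3,p4} and {p7}.
Refine {p1,p2,p3,p4} on symbol y: members go to different blocks, giving {p2,p4} and {p1} and {p3}.
The partition is now stable with 7 blocks: {p6,p10} | {p2,p4} | {p5} | {p9} | {p7} | {p1} | {p3}.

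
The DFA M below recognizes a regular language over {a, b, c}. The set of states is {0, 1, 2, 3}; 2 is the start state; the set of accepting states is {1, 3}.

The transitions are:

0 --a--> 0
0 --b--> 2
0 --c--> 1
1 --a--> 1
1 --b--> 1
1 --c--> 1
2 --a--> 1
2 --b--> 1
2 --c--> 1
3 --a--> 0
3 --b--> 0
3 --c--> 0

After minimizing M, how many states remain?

States {0,3} cannot be reached from the start state, so discard them.
Start with accepting vs non-accepting: {1} | {2}.
The partition is now stable with 2 blocks: {1} | {2}.

2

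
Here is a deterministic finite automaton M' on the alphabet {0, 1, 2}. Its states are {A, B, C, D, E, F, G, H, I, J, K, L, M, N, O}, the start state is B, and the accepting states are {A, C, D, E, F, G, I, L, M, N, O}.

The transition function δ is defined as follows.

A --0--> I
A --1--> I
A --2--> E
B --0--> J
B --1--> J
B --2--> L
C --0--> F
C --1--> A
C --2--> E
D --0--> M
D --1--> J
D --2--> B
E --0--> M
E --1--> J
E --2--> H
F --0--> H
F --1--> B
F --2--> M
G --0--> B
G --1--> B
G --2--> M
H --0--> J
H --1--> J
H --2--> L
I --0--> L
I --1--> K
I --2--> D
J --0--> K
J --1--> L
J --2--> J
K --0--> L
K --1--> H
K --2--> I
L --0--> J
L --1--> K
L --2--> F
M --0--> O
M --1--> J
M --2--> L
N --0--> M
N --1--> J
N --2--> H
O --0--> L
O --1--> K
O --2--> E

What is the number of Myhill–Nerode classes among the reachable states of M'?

Reachable states from the start: {B,D,E,F,H,I,J,K,L,M,O}. Unreachable: {A,C,G,N} — drop them.
P0 = {D,E,F,I,L,M,O} | {B,H,J,K}.
On input 0, block {D,E,F,I,L,M,O} splits into {D,E,I,M,O} and {F,L}.
On input 0, block {D,E,I,M,O} splits into {D,E,M} and {I,O}.
Split {D,E,M} by δ(·,0) → {D,E} and {M}.
Refine {B,H,J,K} on symbol 0: members go to different blocks, giving {B,H,J} and {K}.
Split {B,H,J} by δ(·,0) → {B,H} and {J}.
Split {F,L} by δ(·,0) → {F} and {L}.
No further refinement is possible. Final partition (8 blocks): {D,E} | {B,H} | {F} | {I,O} | {M} | {K} | {J} | {L}.

8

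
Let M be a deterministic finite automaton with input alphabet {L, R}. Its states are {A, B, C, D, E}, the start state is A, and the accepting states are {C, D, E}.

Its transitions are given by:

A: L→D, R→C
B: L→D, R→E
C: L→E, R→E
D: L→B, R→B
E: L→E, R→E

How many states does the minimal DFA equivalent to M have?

All states are reachable from the start state.
Start with accepting vs non-accepting: {C,D,E} | {A,B}.
Refine {C,D,E} on symbol L: members go to different blocks, giving {C,E} and {D}.
No further refinement is possible. Final partition (3 blocks): {C,E} | {A,B} | {D}.

3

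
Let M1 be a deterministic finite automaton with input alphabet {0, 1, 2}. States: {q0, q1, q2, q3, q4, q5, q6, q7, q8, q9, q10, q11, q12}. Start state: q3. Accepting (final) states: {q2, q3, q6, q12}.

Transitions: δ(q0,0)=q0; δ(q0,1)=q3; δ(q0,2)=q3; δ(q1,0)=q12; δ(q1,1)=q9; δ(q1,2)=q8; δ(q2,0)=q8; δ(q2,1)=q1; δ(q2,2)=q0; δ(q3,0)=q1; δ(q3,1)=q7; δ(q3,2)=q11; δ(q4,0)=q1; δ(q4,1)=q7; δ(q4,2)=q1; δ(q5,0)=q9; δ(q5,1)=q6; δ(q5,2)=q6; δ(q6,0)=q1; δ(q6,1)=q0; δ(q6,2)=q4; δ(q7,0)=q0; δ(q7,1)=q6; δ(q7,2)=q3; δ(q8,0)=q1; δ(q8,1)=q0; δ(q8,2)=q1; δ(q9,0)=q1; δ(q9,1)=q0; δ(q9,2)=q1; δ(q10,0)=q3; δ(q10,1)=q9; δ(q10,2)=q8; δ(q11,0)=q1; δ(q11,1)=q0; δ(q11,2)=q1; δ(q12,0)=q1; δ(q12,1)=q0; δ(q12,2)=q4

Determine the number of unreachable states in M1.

No path from q3 leads to q2, q5, q10; the other 10 states are all reachable.

3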